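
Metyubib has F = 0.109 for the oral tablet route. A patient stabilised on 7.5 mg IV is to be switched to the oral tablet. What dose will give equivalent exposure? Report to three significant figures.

D_oral = 68.8 mg

For equal systemic exposure: F × D_ev = D_iv
D_ev = D_iv / F = 7.5 / 0.109 = 68.8073 mg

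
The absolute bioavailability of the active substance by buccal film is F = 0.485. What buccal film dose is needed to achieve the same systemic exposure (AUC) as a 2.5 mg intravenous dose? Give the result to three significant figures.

D_buccal = 5.15 mg

For equal systemic exposure: F × D_ev = D_iv
D_ev = D_iv / F = 2.5 / 0.485 = 5.15464 mg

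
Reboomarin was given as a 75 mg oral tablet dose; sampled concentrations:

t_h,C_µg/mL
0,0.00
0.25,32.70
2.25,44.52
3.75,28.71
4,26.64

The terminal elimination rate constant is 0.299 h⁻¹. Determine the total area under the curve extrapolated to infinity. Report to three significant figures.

Trapezoidal AUC_0→4:
  [0→0.25]: (0.00+32.70)/2 × 0.25 = 4.0875
  [0.25→2.25]: (32.70+44.52)/2 × 2 = 77.22
  [2.25→3.75]: (44.52+28.71)/2 × 1.5 = 54.9225
  [3.75→4]: (28.71+26.64)/2 × 0.25 = 6.91875
  Sum = 143.14875 µg/mL·h
Extrapolated tail: C_last / k_e = 26.64 / 0.299 = 89.097
AUC_0→∞ = 143.14875 + 89.097 = 232.24575 µg/mL·h

AUC = 232 µg/mL·h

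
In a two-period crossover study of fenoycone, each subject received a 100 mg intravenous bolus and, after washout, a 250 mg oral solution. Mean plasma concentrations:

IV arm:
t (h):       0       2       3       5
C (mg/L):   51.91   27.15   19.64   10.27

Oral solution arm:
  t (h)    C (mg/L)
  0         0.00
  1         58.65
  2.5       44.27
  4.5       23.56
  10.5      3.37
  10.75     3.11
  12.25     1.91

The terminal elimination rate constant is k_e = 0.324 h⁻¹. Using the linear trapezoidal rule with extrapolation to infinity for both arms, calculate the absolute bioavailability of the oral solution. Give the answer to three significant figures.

Trapezoidal AUC_0→5 (IV):
  [0→2]: (51.91+27.15)/2 × 2 = 79.06
  [2→3]: (27.15+19.64)/2 × 1 = 23.395
  [3→5]: (19.64+10.27)/2 × 2 = 29.91
  Sum = 132.365 mg/L·h
IV tail: 10.27/0.324 = 31.698; AUC_iv,0→∞ = 132.365 + 31.698 = 164.063 mg/L·h
Trapezoidal AUC_0→12.25 (oral solution):
  [0→1]: (0.00+58.65)/2 × 1 = 29.325
  [1→2.5]: (58.65+44.27)/2 × 1.5 = 77.19
  [2.5→4.5]: (44.27+23.56)/2 × 2 = 67.83
  [4.5→10.5]: (23.56+3.37)/2 × 6 = 80.79
  [10.5→10.75]: (3.37+3.11)/2 × 0.25 = 0.81
  [10.75→12.25]: (3.11+1.91)/2 × 1.5 = 3.765
  Sum = 259.71 mg/L·h
oral solution tail: 1.91/0.324 = 5.895; AUC_ev,0→∞ = 259.71 + 5.895 = 265.605 mg/L·h
F = (AUC_ev/D_ev)/(AUC_iv/D_iv) = (265.605/250)/(164.063/100) = 1.06242/1.64063 = 0.6476

F = 0.648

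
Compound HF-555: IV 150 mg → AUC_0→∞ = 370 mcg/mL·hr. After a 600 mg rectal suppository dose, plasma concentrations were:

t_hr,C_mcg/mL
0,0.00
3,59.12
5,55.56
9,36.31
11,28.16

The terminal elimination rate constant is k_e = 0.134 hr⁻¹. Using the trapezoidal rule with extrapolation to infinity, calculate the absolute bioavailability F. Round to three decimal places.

Trapezoidal AUC_0→11 (rectal suppository):
  [0→3]: (0.00+59.12)/2 × 3 = 88.68
  [3→5]: (59.12+55.56)/2 × 2 = 114.68
  [5→9]: (55.56+36.31)/2 × 4 = 183.74
  [9→11]: (36.31+28.16)/2 × 2 = 64.47
  Sum = 451.57 mcg/mL·hr
Tail: C_last/k_e = 28.16/0.134 = 210.149
AUC_0→∞ (rectal suppository) = 451.57 + 210.149 = 661.719 mcg/mL·hr
F = (AUC_ev/D_ev)/(AUC_iv/D_iv) = (661.719/600)/(370/150) = 1.102865/2.46667 = 0.4471

F = 0.447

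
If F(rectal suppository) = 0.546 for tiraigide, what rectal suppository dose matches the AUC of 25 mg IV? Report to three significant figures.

D_rectal = 45.8 mg

For equal systemic exposure: F × D_ev = D_iv
D_ev = D_iv / F = 25 / 0.546 = 45.7875 mg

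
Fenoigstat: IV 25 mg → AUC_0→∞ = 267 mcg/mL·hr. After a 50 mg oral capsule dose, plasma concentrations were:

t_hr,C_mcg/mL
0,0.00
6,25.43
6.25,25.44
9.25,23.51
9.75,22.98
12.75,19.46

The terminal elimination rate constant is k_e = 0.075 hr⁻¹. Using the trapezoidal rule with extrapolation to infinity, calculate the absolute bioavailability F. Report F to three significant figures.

Trapezoidal AUC_0→12.75 (oral capsule):
  [0→6]: (0.00+25.43)/2 × 6 = 76.29
  [6→6.25]: (25.43+25.44)/2 × 0.25 = 6.35875
  [6.25→9.25]: (25.44+23.51)/2 × 3 = 73.425
  [9.25→9.75]: (23.51+22.98)/2 × 0.5 = 11.6225
  [9.75→12.75]: (22.98+19.46)/2 × 3 = 63.66
  Sum = 231.35625 mcg/mL·hr
Tail: C_last/k_e = 19.46/0.075 = 259.467
AUC_0→∞ (oral capsule) = 231.35625 + 259.467 = 490.82325 mcg/mL·hr
F = (AUC_ev/D_ev)/(AUC_iv/D_iv) = (490.82325/50)/(267/25) = 9.816465/10.68 = 0.9191

F = 0.919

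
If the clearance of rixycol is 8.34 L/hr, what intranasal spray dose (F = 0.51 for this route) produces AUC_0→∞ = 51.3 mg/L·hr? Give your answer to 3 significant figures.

Dose = 839 mg

Dose = CL × AUC_0→∞ / F
     = 8.34 × 51.3 / 0.51 = 838.906 mg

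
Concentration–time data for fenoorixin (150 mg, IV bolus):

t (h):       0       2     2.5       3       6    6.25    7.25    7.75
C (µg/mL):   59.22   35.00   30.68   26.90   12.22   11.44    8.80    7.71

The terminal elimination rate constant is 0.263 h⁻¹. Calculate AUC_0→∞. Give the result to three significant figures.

AUC = 230 µg/mL·h

Trapezoidal AUC_0→7.75:
  [0→2]: (59.22+35.00)/2 × 2 = 94.22
  [2→2.5]: (35.00+30.68)/2 × 0.5 = 16.42
  [2.5→3]: (30.68+26.90)/2 × 0.5 = 14.395
  [3→6]: (26.90+12.22)/2 × 3 = 58.68
  [6→6.25]: (12.22+11.44)/2 × 0.25 = 2.9575
  [6.25→7.25]: (11.44+8.80)/2 × 1 = 10.12
  [7.25→7.75]: (8.80+7.71)/2 × 0.5 = 4.1275
  Sum = 200.92 µg/mL·h
Extrapolated tail: C_last / k_e = 7.71 / 0.263 = 29.316
AUC_0→∞ = 200.92 + 29.316 = 230.236 µg/mL·h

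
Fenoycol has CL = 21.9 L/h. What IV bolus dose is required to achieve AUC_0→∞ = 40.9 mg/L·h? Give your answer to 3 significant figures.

Dose_iv = CL × AUC_0→∞
     = 21.9 × 40.9 = 895.71 mg

Dose = 896 mg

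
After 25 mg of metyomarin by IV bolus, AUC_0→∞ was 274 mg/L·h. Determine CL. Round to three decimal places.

CL = Dose_iv / AUC_0→∞
   = 25 / 274 = 0.0912409 L/h

CL = 0.091 L/h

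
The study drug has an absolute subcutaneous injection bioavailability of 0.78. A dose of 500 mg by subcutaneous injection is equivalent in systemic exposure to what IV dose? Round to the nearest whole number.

Systemic exposure from an extravascular dose = F × D_ev, so the equivalent IV dose is F × D_ev.
D_iv = F × D_ev = 0.78 × 500 = 390 mg

D_iv = 390 mg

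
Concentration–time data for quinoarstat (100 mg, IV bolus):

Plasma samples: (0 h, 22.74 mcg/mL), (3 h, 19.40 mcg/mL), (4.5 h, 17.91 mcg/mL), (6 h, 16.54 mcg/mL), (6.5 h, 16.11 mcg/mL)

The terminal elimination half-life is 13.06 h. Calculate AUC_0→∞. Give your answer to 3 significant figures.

AUC = 429 mcg/mL·h

Trapezoidal AUC_0→6.5:
  [0→3]: (22.74+19.40)/2 × 3 = 63.21
  [3→4.5]: (19.40+17.91)/2 × 1.5 = 27.9825
  [4.5→6]: (17.91+16.54)/2 × 1.5 = 25.8375
  [6→6.5]: (16.54+16.11)/2 × 0.5 = 8.1625
  Sum = 125.1925 mcg/mL·h
k_e = ln2 / t½ = 0.693147 / 13.06 = 0.0531 h^-1
Extrapolated tail: C_last / k_e = 16.11 / 0.0531 = 303.390
AUC_0→∞ = 125.1925 + 303.390 = 428.5825 mcg/mL·h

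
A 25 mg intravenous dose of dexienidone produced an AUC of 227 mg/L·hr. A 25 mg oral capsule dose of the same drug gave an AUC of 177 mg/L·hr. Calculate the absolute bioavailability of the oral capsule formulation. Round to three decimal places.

F = 0.780

F = (AUC_ev / D_ev) / (AUC_iv / D_iv)
  = (177/25) / (227/25)
  = 7.08 / 9.08 = 0.7797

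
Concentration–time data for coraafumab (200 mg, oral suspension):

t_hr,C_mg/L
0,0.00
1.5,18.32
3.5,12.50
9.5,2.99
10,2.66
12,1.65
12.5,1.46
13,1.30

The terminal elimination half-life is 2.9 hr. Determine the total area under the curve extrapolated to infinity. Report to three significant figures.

Trapezoidal AUC_0→13:
  [0→1.5]: (0.00+18.32)/2 × 1.5 = 13.74
  [1.5→3.5]: (18.32+12.50)/2 × 2 = 30.82
  [3.5→9.5]: (12.50+2.99)/2 × 6 = 46.47
  [9.5→10]: (2.99+2.66)/2 × 0.5 = 1.4125
  [10→12]: (2.66+1.65)/2 × 2 = 4.31
  [12→12.5]: (1.65+1.46)/2 × 0.5 = 0.7775
  [12.5→13]: (1.46+1.30)/2 × 0.5 = 0.69
  Sum = 98.22 mg/L·hr
k_e = ln2 / t½ = 0.693147 / 2.9 = 0.2390 hr^-1
Extrapolated tail: C_last / k_e = 1.30 / 0.239 = 5.439
AUC_0→∞ = 98.22 + 5.439 = 103.659 mg/L·hr

AUC = 104 mg/L·hr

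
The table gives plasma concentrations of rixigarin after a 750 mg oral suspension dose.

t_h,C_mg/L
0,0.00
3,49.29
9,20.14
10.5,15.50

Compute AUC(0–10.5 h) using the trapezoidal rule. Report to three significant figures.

Trapezoidal AUC_0→10.5:
  [0→3]: (0.00+49.29)/2 × 3 = 73.935
  [3→9]: (49.29+20.14)/2 × 6 = 208.29
  [9→10.5]: (20.14+15.50)/2 × 1.5 = 26.73
  Sum = 308.955 mg/L·h

AUC = 309 mg/L·h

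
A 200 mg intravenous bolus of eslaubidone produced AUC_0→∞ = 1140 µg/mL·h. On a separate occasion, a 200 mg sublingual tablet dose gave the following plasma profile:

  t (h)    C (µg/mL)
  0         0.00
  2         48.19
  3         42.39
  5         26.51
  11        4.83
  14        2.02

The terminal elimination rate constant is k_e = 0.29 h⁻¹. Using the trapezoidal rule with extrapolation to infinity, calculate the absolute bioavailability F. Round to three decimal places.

Trapezoidal AUC_0→14 (sublingual tablet):
  [0→2]: (0.00+48.19)/2 × 2 = 48.19
  [2→3]: (48.19+42.39)/2 × 1 = 45.29
  [3→5]: (42.39+26.51)/2 × 2 = 68.9
  [5→11]: (26.51+4.83)/2 × 6 = 94.02
  [11→14]: (4.83+2.02)/2 × 3 = 10.275
  Sum = 266.675 µg/mL·h
Tail: C_last/k_e = 2.02/0.29 = 6.966
AUC_0→∞ (sublingual tablet) = 266.675 + 6.966 = 273.641 µg/mL·h
F = (AUC_ev/D_ev)/(AUC_iv/D_iv) = (273.641/200)/(1140/200) = 1.368205/5.7 = 0.2400

F = 0.240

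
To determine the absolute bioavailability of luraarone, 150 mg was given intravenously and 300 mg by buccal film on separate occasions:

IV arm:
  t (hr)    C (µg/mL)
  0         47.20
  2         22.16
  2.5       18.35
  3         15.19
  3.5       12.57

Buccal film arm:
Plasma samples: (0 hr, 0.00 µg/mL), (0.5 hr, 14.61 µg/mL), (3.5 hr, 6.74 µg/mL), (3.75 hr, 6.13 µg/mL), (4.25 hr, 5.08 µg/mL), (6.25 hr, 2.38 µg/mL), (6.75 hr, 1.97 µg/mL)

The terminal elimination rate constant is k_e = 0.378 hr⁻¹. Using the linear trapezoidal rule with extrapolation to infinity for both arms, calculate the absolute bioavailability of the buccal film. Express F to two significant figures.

Trapezoidal AUC_0→3.5 (IV):
  [0→2]: (47.20+22.16)/2 × 2 = 69.36
  [2→2.5]: (22.16+18.35)/2 × 0.5 = 10.1275
  [2.5→3]: (18.35+15.19)/2 × 0.5 = 8.385
  [3→3.5]: (15.19+12.57)/2 × 0.5 = 6.94
  Sum = 94.8125 µg/mL·hr
IV tail: 12.57/0.378 = 33.254; AUC_iv,0→∞ = 94.8125 + 33.254 = 128.0665 µg/mL·hr
Trapezoidal AUC_0→6.75 (buccal film):
  [0→0.5]: (0.00+14.61)/2 × 0.5 = 3.6525
  [0.5→3.5]: (14.61+6.74)/2 × 3 = 32.025
  [3.5→3.75]: (6.74+6.13)/2 × 0.25 = 1.60875
  [3.75→4.25]: (6.13+5.08)/2 × 0.5 = 2.8025
  [4.25→6.25]: (5.08+2.38)/2 × 2 = 7.46
  [6.25→6.75]: (2.38+1.97)/2 × 0.5 = 1.0875
  Sum = 48.63625 µg/mL·hr
buccal film tail: 1.97/0.378 = 5.212; AUC_ev,0→∞ = 48.63625 + 5.212 = 53.84825 µg/mL·hr
F = (AUC_ev/D_ev)/(AUC_iv/D_iv) = (53.84825/300)/(128.0665/150) = 0.179494/0.853777 = 0.2102

F = 0.21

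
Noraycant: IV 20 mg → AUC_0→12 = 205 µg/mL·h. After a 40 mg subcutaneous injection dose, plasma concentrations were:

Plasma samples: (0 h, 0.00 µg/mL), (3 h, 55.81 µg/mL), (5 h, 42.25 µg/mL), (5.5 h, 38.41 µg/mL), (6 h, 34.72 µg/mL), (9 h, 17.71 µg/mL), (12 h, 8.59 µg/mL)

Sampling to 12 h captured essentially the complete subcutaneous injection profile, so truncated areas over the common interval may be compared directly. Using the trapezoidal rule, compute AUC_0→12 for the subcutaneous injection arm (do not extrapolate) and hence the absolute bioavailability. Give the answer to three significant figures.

Trapezoidal AUC_0→12 (subcutaneous injection):
  [0→3]: (0.00+55.81)/2 × 3 = 83.715
  [3→5]: (55.81+42.25)/2 × 2 = 98.06
  [5→5.5]: (42.25+38.41)/2 × 0.5 = 20.165
  [5.5→6]: (38.41+34.72)/2 × 0.5 = 18.2825
  [6→9]: (34.72+17.71)/2 × 3 = 78.645
  [9→12]: (17.71+8.59)/2 × 3 = 39.45
  Sum = 338.3175 µg/mL·h
F = (AUC_ev/D_ev)/(AUC_iv/D_iv) = (338.3175/40)/(205/20) = 8.4579375/10.25 = 0.8252

F = 0.825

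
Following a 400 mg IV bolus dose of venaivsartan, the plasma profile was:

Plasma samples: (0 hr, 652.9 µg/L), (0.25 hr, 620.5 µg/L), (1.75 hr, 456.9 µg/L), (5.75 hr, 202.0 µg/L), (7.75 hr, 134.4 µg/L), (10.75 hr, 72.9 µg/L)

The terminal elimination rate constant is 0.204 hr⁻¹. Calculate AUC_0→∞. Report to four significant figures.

Trapezoidal AUC_0→10.75:
  [0→0.25]: (652.9+620.5)/2 × 0.25 = 159.175
  [0.25→1.75]: (620.5+456.9)/2 × 1.5 = 808.05
  [1.75→5.75]: (456.9+202.0)/2 × 4 = 1317.8
  [5.75→7.75]: (202.0+134.4)/2 × 2 = 336.4
  [7.75→10.75]: (134.4+72.9)/2 × 3 = 310.95
  Sum = 2932.375 µg/L·hr
Extrapolated tail: C_last / k_e = 72.9 / 0.204 = 357.353
AUC_0→∞ = 2932.375 + 357.353 = 3289.728 µg/L·hr

AUC = 3290 µg/L·hr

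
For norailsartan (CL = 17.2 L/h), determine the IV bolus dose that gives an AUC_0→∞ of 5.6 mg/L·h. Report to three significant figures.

Dose = 96.3 mg

Dose_iv = CL × AUC_0→∞
     = 17.2 × 5.6 = 96.32 mg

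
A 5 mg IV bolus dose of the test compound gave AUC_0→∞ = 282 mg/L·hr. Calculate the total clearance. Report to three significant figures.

CL = 0.0177 L/hr

CL = Dose_iv / AUC_0→∞
   = 5 / 282 = 0.0177305 L/hr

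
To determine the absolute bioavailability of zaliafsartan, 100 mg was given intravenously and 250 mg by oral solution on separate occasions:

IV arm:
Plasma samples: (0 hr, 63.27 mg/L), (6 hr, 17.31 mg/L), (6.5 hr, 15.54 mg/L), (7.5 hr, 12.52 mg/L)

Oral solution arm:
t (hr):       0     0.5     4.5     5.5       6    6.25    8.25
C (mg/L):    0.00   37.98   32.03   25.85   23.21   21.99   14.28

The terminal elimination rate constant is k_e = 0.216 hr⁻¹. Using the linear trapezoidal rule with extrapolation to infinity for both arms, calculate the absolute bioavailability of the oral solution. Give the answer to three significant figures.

Trapezoidal AUC_0→7.5 (IV):
  [0→6]: (63.27+17.31)/2 × 6 = 241.74
  [6→6.5]: (17.31+15.54)/2 × 0.5 = 8.2125
  [6.5→7.5]: (15.54+12.52)/2 × 1 = 14.03
  Sum = 263.9825 mg/L·hr
IV tail: 12.52/0.216 = 57.963; AUC_iv,0→∞ = 263.9825 + 57.963 = 321.9455 mg/L·hr
Trapezoidal AUC_0→8.25 (oral solution):
  [0→0.5]: (0.00+37.98)/2 × 0.5 = 9.495
  [0.5→4.5]: (37.98+32.03)/2 × 4 = 140.02
  [4.5→5.5]: (32.03+25.85)/2 × 1 = 28.94
  [5.5→6]: (25.85+23.21)/2 × 0.5 = 12.265
  [6→6.25]: (23.21+21.99)/2 × 0.25 = 5.65
  [6.25→8.25]: (21.99+14.28)/2 × 2 = 36.27
  Sum = 232.64 mg/L·hr
oral solution tail: 14.28/0.216 = 66.111; AUC_ev,0→∞ = 232.64 + 66.111 = 298.751 mg/L·hr
F = (AUC_ev/D_ev)/(AUC_iv/D_iv) = (298.751/250)/(321.9455/100) = 1.195004/3.219455 = 0.3712

F = 0.371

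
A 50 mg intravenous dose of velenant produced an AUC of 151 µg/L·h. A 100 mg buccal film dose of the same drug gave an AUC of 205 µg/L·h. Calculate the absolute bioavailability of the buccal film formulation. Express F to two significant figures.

F = 0.68

F = (AUC_ev / D_ev) / (AUC_iv / D_iv)
  = (205/100) / (151/50)
  = 2.05 / 3.02 = 0.6788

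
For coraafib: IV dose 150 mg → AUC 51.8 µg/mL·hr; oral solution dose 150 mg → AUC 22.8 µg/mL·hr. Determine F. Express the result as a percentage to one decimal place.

F = (AUC_ev / D_ev) / (AUC_iv / D_iv)
  = (22.8/150) / (51.8/150)
  = 0.152 / 0.345333 = 0.4402
  = 44.02%

F = 44.0%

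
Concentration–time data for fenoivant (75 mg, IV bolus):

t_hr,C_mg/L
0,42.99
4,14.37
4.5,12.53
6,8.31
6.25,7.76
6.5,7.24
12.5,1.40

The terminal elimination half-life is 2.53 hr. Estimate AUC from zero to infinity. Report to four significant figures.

AUC = 172.0 mg/L·hr

Trapezoidal AUC_0→12.5:
  [0→4]: (42.99+14.37)/2 × 4 = 114.72
  [4→4.5]: (14.37+12.53)/2 × 0.5 = 6.725
  [4.5→6]: (12.53+8.31)/2 × 1.5 = 15.63
  [6→6.25]: (8.31+7.76)/2 × 0.25 = 2.00875
  [6.25→6.5]: (7.76+7.24)/2 × 0.25 = 1.875
  [6.5→12.5]: (7.24+1.40)/2 × 6 = 25.92
  Sum = 166.87875 mg/L·hr
k_e = ln2 / t½ = 0.693147 / 2.53 = 0.2740 hr^-1
Extrapolated tail: C_last / k_e = 1.40 / 0.274 = 5.109
AUC_0→∞ = 166.87875 + 5.109 = 171.98775 mg/L·hr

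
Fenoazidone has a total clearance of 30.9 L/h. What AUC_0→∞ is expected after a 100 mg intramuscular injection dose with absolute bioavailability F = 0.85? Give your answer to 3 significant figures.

AUC_0→∞ = F × Dose / CL
        = 0.85 × 100 / 30.9 = 2.75081 mg/L·h

AUC = 2.75 mg/L·h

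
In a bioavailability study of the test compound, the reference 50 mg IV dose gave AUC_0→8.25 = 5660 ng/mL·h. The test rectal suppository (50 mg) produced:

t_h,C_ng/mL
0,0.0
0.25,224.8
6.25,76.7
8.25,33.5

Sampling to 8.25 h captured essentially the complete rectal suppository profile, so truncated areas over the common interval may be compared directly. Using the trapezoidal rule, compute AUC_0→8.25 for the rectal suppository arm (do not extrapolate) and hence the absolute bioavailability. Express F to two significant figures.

Trapezoidal AUC_0→8.25 (rectal suppository):
  [0→0.25]: (0.0+224.8)/2 × 0.25 = 28.1
  [0.25→6.25]: (224.8+76.7)/2 × 6 = 904.5
  [6.25→8.25]: (76.7+33.5)/2 × 2 = 110.2
  Sum = 1042.8 ng/mL·h
F = (AUC_ev/D_ev)/(AUC_iv/D_iv) = (1042.8/50)/(5660/50) = 20.856/113.2 = 0.1842

F = 0.18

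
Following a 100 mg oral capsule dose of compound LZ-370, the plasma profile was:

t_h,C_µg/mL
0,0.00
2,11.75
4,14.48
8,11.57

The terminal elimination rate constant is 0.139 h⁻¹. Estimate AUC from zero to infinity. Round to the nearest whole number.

Trapezoidal AUC_0→8:
  [0→2]: (0.00+11.75)/2 × 2 = 11.75
  [2→4]: (11.75+14.48)/2 × 2 = 26.23
  [4→8]: (14.48+11.57)/2 × 4 = 52.1
  Sum = 90.08 µg/mL·h
Extrapolated tail: C_last / k_e = 11.57 / 0.139 = 83.237
AUC_0→∞ = 90.08 + 83.237 = 173.317 µg/mL·h

AUC = 173 µg/mL·h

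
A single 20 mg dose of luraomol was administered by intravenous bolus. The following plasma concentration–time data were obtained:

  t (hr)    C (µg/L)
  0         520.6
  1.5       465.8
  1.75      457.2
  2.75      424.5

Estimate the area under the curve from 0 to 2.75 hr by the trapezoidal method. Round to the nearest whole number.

Trapezoidal AUC_0→2.75:
  [0→1.5]: (520.6+465.8)/2 × 1.5 = 739.8
  [1.5→1.75]: (465.8+457.2)/2 × 0.25 = 115.375
  [1.75→2.75]: (457.2+424.5)/2 × 1 = 440.85
  Sum = 1296.025 µg/L·hr

AUC = 1296 µg/L·hr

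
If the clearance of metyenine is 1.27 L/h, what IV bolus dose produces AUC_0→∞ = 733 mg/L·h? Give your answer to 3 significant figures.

Dose = 931 mg

Dose_iv = CL × AUC_0→∞
     = 1.27 × 733 = 930.91 mg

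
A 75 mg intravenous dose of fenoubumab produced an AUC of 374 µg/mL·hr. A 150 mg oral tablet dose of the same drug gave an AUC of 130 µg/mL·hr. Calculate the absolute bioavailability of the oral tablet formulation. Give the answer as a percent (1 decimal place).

F = (AUC_ev / D_ev) / (AUC_iv / D_iv)
  = (130/150) / (374/75)
  = 0.866667 / 4.98667 = 0.1738
  = 17.38%

F = 17.4%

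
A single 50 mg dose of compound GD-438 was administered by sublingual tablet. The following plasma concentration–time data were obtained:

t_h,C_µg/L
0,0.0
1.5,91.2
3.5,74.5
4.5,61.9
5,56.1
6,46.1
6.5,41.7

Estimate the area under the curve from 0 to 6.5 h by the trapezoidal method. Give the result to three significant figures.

Trapezoidal AUC_0→6.5:
  [0→1.5]: (0.0+91.2)/2 × 1.5 = 68.4
  [1.5→3.5]: (91.2+74.5)/2 × 2 = 165.7
  [3.5→4.5]: (74.5+61.9)/2 × 1 = 68.2
  [4.5→5]: (61.9+56.1)/2 × 0.5 = 29.5
  [5→6]: (56.1+46.1)/2 × 1 = 51.1
  [6→6.5]: (46.1+41.7)/2 × 0.5 = 21.95
  Sum = 404.85 µg/L·h

AUC = 405 µg/L·h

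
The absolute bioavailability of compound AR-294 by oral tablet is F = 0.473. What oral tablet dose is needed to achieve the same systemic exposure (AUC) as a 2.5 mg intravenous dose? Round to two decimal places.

For equal systemic exposure: F × D_ev = D_iv
D_ev = D_iv / F = 2.5 / 0.473 = 5.28541 mg

D_oral = 5.29 mg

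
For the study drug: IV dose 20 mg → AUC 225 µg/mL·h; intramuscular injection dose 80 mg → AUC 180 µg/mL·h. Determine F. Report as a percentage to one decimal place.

F = 20.0%

F = (AUC_ev / D_ev) / (AUC_iv / D_iv)
  = (180/80) / (225/20)
  = 2.25 / 11.25 = 0.2000
  = 20.00%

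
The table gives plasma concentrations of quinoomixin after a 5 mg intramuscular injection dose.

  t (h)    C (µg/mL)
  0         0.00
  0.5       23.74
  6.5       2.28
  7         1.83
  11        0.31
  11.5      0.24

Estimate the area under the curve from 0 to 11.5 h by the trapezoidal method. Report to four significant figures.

Trapezoidal AUC_0→11.5:
  [0→0.5]: (0.00+23.74)/2 × 0.5 = 5.935
  [0.5→6.5]: (23.74+2.28)/2 × 6 = 78.06
  [6.5→7]: (2.28+1.83)/2 × 0.5 = 1.0275
  [7→11]: (1.83+0.31)/2 × 4 = 4.28
  [11→11.5]: (0.31+0.24)/2 × 0.5 = 0.1375
  Sum = 89.44 µg/mL·h

AUC = 89.44 µg/mL·h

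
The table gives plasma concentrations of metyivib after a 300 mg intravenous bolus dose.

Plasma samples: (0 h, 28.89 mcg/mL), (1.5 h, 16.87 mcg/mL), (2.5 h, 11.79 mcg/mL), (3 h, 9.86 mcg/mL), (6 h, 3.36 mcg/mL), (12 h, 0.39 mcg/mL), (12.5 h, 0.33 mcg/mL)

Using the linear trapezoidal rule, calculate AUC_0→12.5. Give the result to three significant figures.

Trapezoidal AUC_0→12.5:
  [0→1.5]: (28.89+16.87)/2 × 1.5 = 34.32
  [1.5→2.5]: (16.87+11.79)/2 × 1 = 14.33
  [2.5→3]: (11.79+9.86)/2 × 0.5 = 5.4125
  [3→6]: (9.86+3.36)/2 × 3 = 19.83
  [6→12]: (3.36+0.39)/2 × 6 = 11.25
  [12→12.5]: (0.39+0.33)/2 × 0.5 = 0.18
  Sum = 85.3225 mcg/mL·h

AUC = 85.3 mcg/mL·h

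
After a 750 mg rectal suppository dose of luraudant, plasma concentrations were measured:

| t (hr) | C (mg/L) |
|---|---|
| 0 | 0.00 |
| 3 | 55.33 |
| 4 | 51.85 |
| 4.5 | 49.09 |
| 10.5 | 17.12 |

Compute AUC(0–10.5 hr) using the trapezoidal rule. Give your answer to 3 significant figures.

AUC = 360 mg/L·hr

Trapezoidal AUC_0→10.5:
  [0→3]: (0.00+55.33)/2 × 3 = 82.995
  [3→4]: (55.33+51.85)/2 × 1 = 53.59
  [4→4.5]: (51.85+49.09)/2 × 0.5 = 25.235
  [4.5→10.5]: (49.09+17.12)/2 × 6 = 198.63
  Sum = 360.45 mg/L·hr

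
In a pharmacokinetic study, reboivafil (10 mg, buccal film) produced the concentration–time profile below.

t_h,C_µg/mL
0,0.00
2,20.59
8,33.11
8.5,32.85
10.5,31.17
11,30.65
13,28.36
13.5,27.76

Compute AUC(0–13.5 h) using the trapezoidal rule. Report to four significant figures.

AUC = 350.7 µg/mL·h

Trapezoidal AUC_0→13.5:
  [0→2]: (0.00+20.59)/2 × 2 = 20.59
  [2→8]: (20.59+33.11)/2 × 6 = 161.1
  [8→8.5]: (33.11+32.85)/2 × 0.5 = 16.49
  [8.5→10.5]: (32.85+31.17)/2 × 2 = 64.02
  [10.5→11]: (31.17+30.65)/2 × 0.5 = 15.455
  [11→13]: (30.65+28.36)/2 × 2 = 59.01
  [13→13.5]: (28.36+27.76)/2 × 0.5 = 14.03
  Sum = 350.695 µg/mL·h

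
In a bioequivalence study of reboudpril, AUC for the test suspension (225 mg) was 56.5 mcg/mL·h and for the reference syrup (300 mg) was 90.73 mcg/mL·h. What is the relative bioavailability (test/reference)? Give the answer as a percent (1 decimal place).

F_rel = (AUC_test/D_test) / (AUC_ref/D_ref)
      = (56.5/225) / (90.73/300)
      = 0.251111 / 0.302433 = 0.8303 = 83.03%

F_rel = 83.0%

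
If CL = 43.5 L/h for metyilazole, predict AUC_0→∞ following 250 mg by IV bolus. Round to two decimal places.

AUC = 5.75 mg/L·h

AUC_0→∞ = Dose_iv / CL
        = 250 / 43.5 = 5.74713 mg/L·h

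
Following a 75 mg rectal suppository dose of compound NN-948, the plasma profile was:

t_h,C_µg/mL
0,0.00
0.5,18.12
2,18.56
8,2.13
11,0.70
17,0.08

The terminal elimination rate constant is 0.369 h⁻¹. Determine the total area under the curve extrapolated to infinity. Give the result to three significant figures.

AUC = 101 µg/mL·h

Trapezoidal AUC_0→17:
  [0→0.5]: (0.00+18.12)/2 × 0.5 = 4.53
  [0.5→2]: (18.12+18.56)/2 × 1.5 = 27.51
  [2→8]: (18.56+2.13)/2 × 6 = 62.07
  [8→11]: (2.13+0.70)/2 × 3 = 4.245
  [11→17]: (0.70+0.08)/2 × 6 = 2.34
  Sum = 100.695 µg/mL·h
Extrapolated tail: C_last / k_e = 0.08 / 0.369 = 0.217
AUC_0→∞ = 100.695 + 0.217 = 100.912 µg/mL·h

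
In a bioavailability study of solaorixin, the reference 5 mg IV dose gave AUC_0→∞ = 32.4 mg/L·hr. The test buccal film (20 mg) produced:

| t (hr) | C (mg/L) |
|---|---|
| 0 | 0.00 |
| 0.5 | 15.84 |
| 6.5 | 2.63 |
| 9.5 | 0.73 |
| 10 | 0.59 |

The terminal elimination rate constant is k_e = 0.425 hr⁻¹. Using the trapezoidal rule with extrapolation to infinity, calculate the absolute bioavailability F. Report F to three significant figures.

F = 0.510

Trapezoidal AUC_0→10 (buccal film):
  [0→0.5]: (0.00+15.84)/2 × 0.5 = 3.96
  [0.5→6.5]: (15.84+2.63)/2 × 6 = 55.41
  [6.5→9.5]: (2.63+0.73)/2 × 3 = 5.04
  [9.5→10]: (0.73+0.59)/2 × 0.5 = 0.33
  Sum = 64.74 mg/L·hr
Tail: C_last/k_e = 0.59/0.425 = 1.388
AUC_0→∞ (buccal film) = 64.74 + 1.388 = 66.128 mg/L·hr
F = (AUC_ev/D_ev)/(AUC_iv/D_iv) = (66.128/20)/(32.4/5) = 3.3064/6.48 = 0.5102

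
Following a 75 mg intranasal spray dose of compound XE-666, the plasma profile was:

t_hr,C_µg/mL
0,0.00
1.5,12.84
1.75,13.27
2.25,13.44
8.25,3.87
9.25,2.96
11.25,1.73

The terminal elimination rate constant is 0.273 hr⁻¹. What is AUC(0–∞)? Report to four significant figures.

Trapezoidal AUC_0→11.25:
  [0→1.5]: (0.00+12.84)/2 × 1.5 = 9.63
  [1.5→1.75]: (12.84+13.27)/2 × 0.25 = 3.26375
  [1.75→2.25]: (13.27+13.44)/2 × 0.5 = 6.6775
  [2.25→8.25]: (13.44+3.87)/2 × 6 = 51.93
  [8.25→9.25]: (3.87+2.96)/2 × 1 = 3.415
  [9.25→11.25]: (2.96+1.73)/2 × 2 = 4.69
  Sum = 79.60625 µg/mL·hr
Extrapolated tail: C_last / k_e = 1.73 / 0.273 = 6.337
AUC_0→∞ = 79.60625 + 6.337 = 85.94325 µg/mL·hr

AUC = 85.94 µg/mL·hr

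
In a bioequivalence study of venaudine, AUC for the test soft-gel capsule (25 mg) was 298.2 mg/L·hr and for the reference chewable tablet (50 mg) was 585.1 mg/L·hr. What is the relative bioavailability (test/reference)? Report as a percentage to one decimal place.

F_rel = (AUC_test/D_test) / (AUC_ref/D_ref)
      = (298.2/25) / (585.1/50)
      = 11.928 / 11.702 = 1.0193 = 101.93%

F_rel = 101.9%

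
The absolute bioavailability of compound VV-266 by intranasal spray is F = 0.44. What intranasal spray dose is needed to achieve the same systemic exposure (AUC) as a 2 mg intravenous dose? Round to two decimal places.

For equal systemic exposure: F × D_ev = D_iv
D_ev = D_iv / F = 2 / 0.44 = 4.54545 mg

D_intranasal = 4.55 mg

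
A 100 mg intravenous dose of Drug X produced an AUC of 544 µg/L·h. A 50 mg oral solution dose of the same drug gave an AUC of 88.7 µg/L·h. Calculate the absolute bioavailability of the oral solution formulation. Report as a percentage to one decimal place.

F = 32.6%

F = (AUC_ev / D_ev) / (AUC_iv / D_iv)
  = (88.7/50) / (544/100)
  = 1.774 / 5.44 = 0.3261
  = 32.61%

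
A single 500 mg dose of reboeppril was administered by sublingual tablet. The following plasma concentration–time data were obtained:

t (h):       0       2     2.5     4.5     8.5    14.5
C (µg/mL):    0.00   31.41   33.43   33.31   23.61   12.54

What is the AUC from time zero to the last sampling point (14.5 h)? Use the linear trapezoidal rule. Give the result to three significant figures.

AUC = 337 µg/mL·h

Trapezoidal AUC_0→14.5:
  [0→2]: (0.00+31.41)/2 × 2 = 31.41
  [2→2.5]: (31.41+33.43)/2 × 0.5 = 16.21
  [2.5→4.5]: (33.43+33.31)/2 × 2 = 66.74
  [4.5→8.5]: (33.31+23.61)/2 × 4 = 113.84
  [8.5→14.5]: (23.61+12.54)/2 × 6 = 108.45
  Sum = 336.65 µg/mL·h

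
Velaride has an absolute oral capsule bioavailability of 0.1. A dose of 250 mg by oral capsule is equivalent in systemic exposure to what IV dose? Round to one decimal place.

D_iv = 25.0 mg

Systemic exposure from an extravascular dose = F × D_ev, so the equivalent IV dose is F × D_ev.
D_iv = F × D_ev = 0.1 × 250 = 25 mg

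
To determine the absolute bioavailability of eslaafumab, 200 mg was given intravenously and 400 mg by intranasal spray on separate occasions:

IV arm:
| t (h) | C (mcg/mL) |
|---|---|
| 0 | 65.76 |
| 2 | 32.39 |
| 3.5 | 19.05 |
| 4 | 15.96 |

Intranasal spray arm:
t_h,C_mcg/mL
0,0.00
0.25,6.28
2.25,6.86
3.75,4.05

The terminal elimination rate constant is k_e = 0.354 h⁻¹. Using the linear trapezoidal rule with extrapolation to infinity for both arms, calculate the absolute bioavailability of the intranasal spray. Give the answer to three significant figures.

F = 0.0880

Trapezoidal AUC_0→4 (IV):
  [0→2]: (65.76+32.39)/2 × 2 = 98.15
  [2→3.5]: (32.39+19.05)/2 × 1.5 = 38.58
  [3.5→4]: (19.05+15.96)/2 × 0.5 = 8.7525
  Sum = 145.4825 mcg/mL·h
IV tail: 15.96/0.354 = 45.085; AUC_iv,0→∞ = 145.4825 + 45.085 = 190.5675 mcg/mL·h
Trapezoidal AUC_0→3.75 (intranasal spray):
  [0→0.25]: (0.00+6.28)/2 × 0.25 = 0.785
  [0.25→2.25]: (6.28+6.86)/2 × 2 = 13.14
  [2.25→3.75]: (6.86+4.05)/2 × 1.5 = 8.1825
  Sum = 22.1075 mcg/mL·h
intranasal spray tail: 4.05/0.354 = 11.441; AUC_ev,0→∞ = 22.1075 + 11.441 = 33.5485 mcg/mL·h
F = (AUC_ev/D_ev)/(AUC_iv/D_iv) = (33.5485/400)/(190.5675/200) = 0.08387125/0.9528375 = 0.0880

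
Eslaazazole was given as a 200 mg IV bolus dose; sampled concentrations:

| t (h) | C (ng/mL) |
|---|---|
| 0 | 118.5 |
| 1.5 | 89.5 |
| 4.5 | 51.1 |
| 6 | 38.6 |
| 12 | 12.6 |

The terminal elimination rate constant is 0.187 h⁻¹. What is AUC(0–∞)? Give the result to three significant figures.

AUC = 655 ng/mL·h

Trapezoidal AUC_0→12:
  [0→1.5]: (118.5+89.5)/2 × 1.5 = 156.0
  [1.5→4.5]: (89.5+51.1)/2 × 3 = 210.9
  [4.5→6]: (51.1+38.6)/2 × 1.5 = 67.275
  [6→12]: (38.6+12.6)/2 × 6 = 153.6
  Sum = 587.775 ng/mL·h
Extrapolated tail: C_last / k_e = 12.6 / 0.187 = 67.380
AUC_0→∞ = 587.775 + 67.380 = 655.155 ng/mL·h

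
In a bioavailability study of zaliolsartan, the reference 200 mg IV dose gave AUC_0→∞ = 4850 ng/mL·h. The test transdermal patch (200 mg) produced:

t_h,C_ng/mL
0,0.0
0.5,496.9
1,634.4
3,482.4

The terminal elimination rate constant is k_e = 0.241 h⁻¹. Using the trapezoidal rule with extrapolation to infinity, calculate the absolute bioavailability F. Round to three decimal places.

Trapezoidal AUC_0→3 (transdermal patch):
  [0→0.5]: (0.0+496.9)/2 × 0.5 = 124.225
  [0.5→1]: (496.9+634.4)/2 × 0.5 = 282.825
  [1→3]: (634.4+482.4)/2 × 2 = 1116.8
  Sum = 1523.85 ng/mL·h
Tail: C_last/k_e = 482.4/0.241 = 2001.660
AUC_0→∞ (transdermal patch) = 1523.85 + 2001.660 = 3525.51 ng/mL·h
F = (AUC_ev/D_ev)/(AUC_iv/D_iv) = (3525.51/200)/(4850/200) = 17.62755/24.25 = 0.7269

F = 0.727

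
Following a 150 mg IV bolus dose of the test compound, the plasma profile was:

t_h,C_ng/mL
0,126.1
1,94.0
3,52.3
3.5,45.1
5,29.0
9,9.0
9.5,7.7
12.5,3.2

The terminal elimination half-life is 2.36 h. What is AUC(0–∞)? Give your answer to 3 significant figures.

Trapezoidal AUC_0→12.5:
  [0→1]: (126.1+94.0)/2 × 1 = 110.05
  [1→3]: (94.0+52.3)/2 × 2 = 146.3
  [3→3.5]: (52.3+45.1)/2 × 0.5 = 24.35
  [3.5→5]: (45.1+29.0)/2 × 1.5 = 55.575
  [5→9]: (29.0+9.0)/2 × 4 = 76.0
  [9→9.5]: (9.0+7.7)/2 × 0.5 = 4.175
  [9.5→12.5]: (7.7+3.2)/2 × 3 = 16.35
  Sum = 432.8 ng/mL·h
k_e = ln2 / t½ = 0.693147 / 2.36 = 0.2937 h^-1
Extrapolated tail: C_last / k_e = 3.2 / 0.2937 = 10.895
AUC_0→∞ = 432.8 + 10.895 = 443.695 ng/mL·h

AUC = 444 ng/mL·h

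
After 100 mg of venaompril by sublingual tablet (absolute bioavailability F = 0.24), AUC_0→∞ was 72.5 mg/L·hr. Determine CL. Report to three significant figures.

CL = 0.331 L/hr

CL = F × Dose / AUC_0→∞
   = 0.24 × 100 / 72.5 = 0.331034 L/hr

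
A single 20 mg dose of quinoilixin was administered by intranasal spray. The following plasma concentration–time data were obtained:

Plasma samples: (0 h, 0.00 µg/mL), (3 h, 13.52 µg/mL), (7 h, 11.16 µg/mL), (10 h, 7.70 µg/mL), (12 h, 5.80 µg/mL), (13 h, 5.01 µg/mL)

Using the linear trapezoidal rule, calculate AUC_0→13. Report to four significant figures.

AUC = 116.8 µg/mL·h

Trapezoidal AUC_0→13:
  [0→3]: (0.00+13.52)/2 × 3 = 20.28
  [3→7]: (13.52+11.16)/2 × 4 = 49.36
  [7→10]: (11.16+7.70)/2 × 3 = 28.29
  [10→12]: (7.70+5.80)/2 × 2 = 13.5
  [12→13]: (5.80+5.01)/2 × 1 = 5.405
  Sum = 116.835 µg/mL·h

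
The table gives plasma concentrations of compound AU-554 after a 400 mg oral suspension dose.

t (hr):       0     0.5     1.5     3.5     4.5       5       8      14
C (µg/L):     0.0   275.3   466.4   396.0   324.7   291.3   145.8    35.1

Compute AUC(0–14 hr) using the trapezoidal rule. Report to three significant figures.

Trapezoidal AUC_0→14:
  [0→0.5]: (0.0+275.3)/2 × 0.5 = 68.825
  [0.5→1.5]: (275.3+466.4)/2 × 1 = 370.85
  [1.5→3.5]: (466.4+396.0)/2 × 2 = 862.4
  [3.5→4.5]: (396.0+324.7)/2 × 1 = 360.35
  [4.5→5]: (324.7+291.3)/2 × 0.5 = 154.0
  [5→8]: (291.3+145.8)/2 × 3 = 655.65
  [8→14]: (145.8+35.1)/2 × 6 = 542.7
  Sum = 3014.775 µg/L·hr

AUC = 3010 µg/L·hr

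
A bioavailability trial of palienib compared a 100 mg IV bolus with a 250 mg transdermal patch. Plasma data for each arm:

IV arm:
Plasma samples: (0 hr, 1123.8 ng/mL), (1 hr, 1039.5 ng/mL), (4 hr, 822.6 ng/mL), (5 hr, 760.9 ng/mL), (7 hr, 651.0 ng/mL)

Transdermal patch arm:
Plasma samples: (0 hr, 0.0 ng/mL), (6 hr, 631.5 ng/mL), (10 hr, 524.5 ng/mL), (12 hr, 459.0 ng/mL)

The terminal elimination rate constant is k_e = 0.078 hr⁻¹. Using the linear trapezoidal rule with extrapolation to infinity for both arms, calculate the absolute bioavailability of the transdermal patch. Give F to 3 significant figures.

Trapezoidal AUC_0→7 (IV):
  [0→1]: (1123.8+1039.5)/2 × 1 = 1081.65
  [1→4]: (1039.5+822.6)/2 × 3 = 2793.15
  [4→5]: (822.6+760.9)/2 × 1 = 791.75
  [5→7]: (760.9+651.0)/2 × 2 = 1411.9
  Sum = 6078.45 ng/mL·hr
IV tail: 651.0/0.078 = 8346.154; AUC_iv,0→∞ = 6078.45 + 8346.154 = 14424.604 ng/mL·hr
Trapezoidal AUC_0→12 (transdermal patch):
  [0→6]: (0.0+631.5)/2 × 6 = 1894.5
  [6→10]: (631.5+524.5)/2 × 4 = 2312.0
  [10→12]: (524.5+459.0)/2 × 2 = 983.5
  Sum = 5190.0 ng/mL·hr
transdermal patch tail: 459.0/0.078 = 5884.615; AUC_ev,0→∞ = 5190.0 + 5884.615 = 11074.615 ng/mL·hr
F = (AUC_ev/D_ev)/(AUC_iv/D_iv) = (11074.615/250)/(14424.604/100) = 44.29846/144.24604 = 0.3071

F = 0.307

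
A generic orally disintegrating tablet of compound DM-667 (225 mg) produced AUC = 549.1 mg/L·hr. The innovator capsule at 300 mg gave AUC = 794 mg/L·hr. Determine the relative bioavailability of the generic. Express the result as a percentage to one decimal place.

F_rel = (AUC_test/D_test) / (AUC_ref/D_ref)
      = (549.1/225) / (794/300)
      = 2.44044 / 2.64667 = 0.9221 = 92.21%

F_rel = 92.2%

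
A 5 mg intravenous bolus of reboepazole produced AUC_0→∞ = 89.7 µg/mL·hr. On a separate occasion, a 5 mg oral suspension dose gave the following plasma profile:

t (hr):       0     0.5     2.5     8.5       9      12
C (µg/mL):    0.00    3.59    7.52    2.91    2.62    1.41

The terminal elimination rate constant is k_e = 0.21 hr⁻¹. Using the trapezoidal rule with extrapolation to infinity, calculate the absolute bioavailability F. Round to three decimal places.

F = 0.640

Trapezoidal AUC_0→12 (oral suspension):
  [0→0.5]: (0.00+3.59)/2 × 0.5 = 0.8975
  [0.5→2.5]: (3.59+7.52)/2 × 2 = 11.11
  [2.5→8.5]: (7.52+2.91)/2 × 6 = 31.29
  [8.5→9]: (2.91+2.62)/2 × 0.5 = 1.3825
  [9→12]: (2.62+1.41)/2 × 3 = 6.045
  Sum = 50.725 µg/mL·hr
Tail: C_last/k_e = 1.41/0.21 = 6.714
AUC_0→∞ (oral suspension) = 50.725 + 6.714 = 57.439 µg/mL·hr
F = (AUC_ev/D_ev)/(AUC_iv/D_iv) = (57.439/5)/(89.7/5) = 11.4878/17.94 = 0.6403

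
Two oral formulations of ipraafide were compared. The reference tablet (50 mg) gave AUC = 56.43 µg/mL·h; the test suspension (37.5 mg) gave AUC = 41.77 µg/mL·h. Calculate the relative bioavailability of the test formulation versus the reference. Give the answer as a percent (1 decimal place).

F_rel = (AUC_test/D_test) / (AUC_ref/D_ref)
      = (41.77/37.5) / (56.43/50)
      = 1.11387 / 1.1286 = 0.9869 = 98.69%

F_rel = 98.7%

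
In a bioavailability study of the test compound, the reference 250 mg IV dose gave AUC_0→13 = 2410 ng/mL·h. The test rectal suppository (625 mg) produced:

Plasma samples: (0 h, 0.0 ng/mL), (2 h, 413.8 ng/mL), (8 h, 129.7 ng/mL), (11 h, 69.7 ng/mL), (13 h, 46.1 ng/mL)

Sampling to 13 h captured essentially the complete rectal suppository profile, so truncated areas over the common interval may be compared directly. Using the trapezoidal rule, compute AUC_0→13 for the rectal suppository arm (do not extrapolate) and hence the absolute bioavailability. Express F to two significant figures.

F = 0.41

Trapezoidal AUC_0→13 (rectal suppository):
  [0→2]: (0.0+413.8)/2 × 2 = 413.8
  [2→8]: (413.8+129.7)/2 × 6 = 1630.5
  [8→11]: (129.7+69.7)/2 × 3 = 299.1
  [11→13]: (69.7+46.1)/2 × 2 = 115.8
  Sum = 2459.2 ng/mL·h
F = (AUC_ev/D_ev)/(AUC_iv/D_iv) = (2459.2/625)/(2410/250) = 3.93472/9.64 = 0.4082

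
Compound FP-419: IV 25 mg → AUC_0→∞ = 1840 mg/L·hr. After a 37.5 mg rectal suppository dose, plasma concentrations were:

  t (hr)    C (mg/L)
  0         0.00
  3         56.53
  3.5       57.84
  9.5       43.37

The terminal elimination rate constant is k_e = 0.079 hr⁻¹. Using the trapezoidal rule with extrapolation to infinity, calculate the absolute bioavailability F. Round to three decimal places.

F = 0.350

Trapezoidal AUC_0→9.5 (rectal suppository):
  [0→3]: (0.00+56.53)/2 × 3 = 84.795
  [3→3.5]: (56.53+57.84)/2 × 0.5 = 28.5925
  [3.5→9.5]: (57.84+43.37)/2 × 6 = 303.63
  Sum = 417.0175 mg/L·hr
Tail: C_last/k_e = 43.37/0.079 = 548.987
AUC_0→∞ (rectal suppository) = 417.0175 + 548.987 = 966.0045 mg/L·hr
F = (AUC_ev/D_ev)/(AUC_iv/D_iv) = (966.0045/37.5)/(1840/25) = 25.76012/73.6 = 0.3500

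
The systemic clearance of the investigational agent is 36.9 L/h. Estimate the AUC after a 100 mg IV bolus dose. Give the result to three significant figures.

AUC_0→∞ = Dose_iv / CL
        = 100 / 36.9 = 2.71003 mg/L·h

AUC = 2.71 mg/L·h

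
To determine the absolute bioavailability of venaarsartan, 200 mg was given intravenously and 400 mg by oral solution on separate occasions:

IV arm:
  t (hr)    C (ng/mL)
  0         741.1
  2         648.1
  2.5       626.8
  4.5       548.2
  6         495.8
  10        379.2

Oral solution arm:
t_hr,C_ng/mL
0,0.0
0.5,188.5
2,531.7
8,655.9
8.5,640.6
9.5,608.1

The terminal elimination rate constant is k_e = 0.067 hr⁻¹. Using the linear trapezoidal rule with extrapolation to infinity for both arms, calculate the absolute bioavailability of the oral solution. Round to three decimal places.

Trapezoidal AUC_0→10 (IV):
  [0→2]: (741.1+648.1)/2 × 2 = 1389.2
  [2→2.5]: (648.1+626.8)/2 × 0.5 = 318.725
  [2.5→4.5]: (626.8+548.2)/2 × 2 = 1175.0
  [4.5→6]: (548.2+495.8)/2 × 1.5 = 783.0
  [6→10]: (495.8+379.2)/2 × 4 = 1750.0
  Sum = 5415.925 ng/mL·hr
IV tail: 379.2/0.067 = 5659.701; AUC_iv,0→∞ = 5415.925 + 5659.701 = 11075.626 ng/mL·hr
Trapezoidal AUC_0→9.5 (oral solution):
  [0→0.5]: (0.0+188.5)/2 × 0.5 = 47.125
  [0.5→2]: (188.5+531.7)/2 × 1.5 = 540.15
  [2→8]: (531.7+655.9)/2 × 6 = 3562.8
  [8→8.5]: (655.9+640.6)/2 × 0.5 = 324.125
  [8.5→9.5]: (640.6+608.1)/2 × 1 = 624.35
  Sum = 5098.55 ng/mL·hr
oral solution tail: 608.1/0.067 = 9076.119; AUC_ev,0→∞ = 5098.55 + 9076.119 = 14174.669 ng/mL·hr
F = (AUC_ev/D_ev)/(AUC_iv/D_iv) = (14174.669/400)/(11075.626/200) = 35.4367/55.37813 = 0.6399

F = 0.640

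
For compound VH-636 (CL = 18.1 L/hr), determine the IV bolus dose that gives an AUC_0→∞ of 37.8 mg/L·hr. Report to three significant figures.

Dose_iv = CL × AUC_0→∞
     = 18.1 × 37.8 = 684.18 mg

Dose = 684 mg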